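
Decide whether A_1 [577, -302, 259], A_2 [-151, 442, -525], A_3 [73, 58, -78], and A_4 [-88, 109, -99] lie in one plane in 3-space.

No

A normal to the plane through A_1, A_2, A_3 is n = A_1A_2 × A_1A_3 = (31512, 149800, 112896).
The plane has equation n·P = 2182888. For A_4: n·A_4 = 2378440.
2378440 ≠ 2182888, so A_4 is off the plane.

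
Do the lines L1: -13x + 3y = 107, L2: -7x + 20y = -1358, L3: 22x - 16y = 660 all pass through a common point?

The three lines meet at one point iff the augmented coefficient matrix [aᵢ bᵢ cᵢ] has rank < 3, i.e. its determinant vanishes.
Here the determinant is 0.
It vanishes, so the lines are concurrent at (-26, -77).

Yes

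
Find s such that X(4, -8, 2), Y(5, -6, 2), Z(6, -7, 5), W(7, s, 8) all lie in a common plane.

-8

Normal to plane XYZ: n = (6, -3, -3); plane equation n·P = 42.
Requiring n·W = 42: (-3)s + (18) = 42.
So s = -8.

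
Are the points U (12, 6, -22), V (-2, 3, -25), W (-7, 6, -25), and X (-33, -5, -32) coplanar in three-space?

Yes

A normal to the plane through U, V, W is n = UV × UW = (9, 15, -57).
The plane has equation n·P = 1452. For X: n·X = 1452.
Equal, so X lies in the plane and all four are coplanar.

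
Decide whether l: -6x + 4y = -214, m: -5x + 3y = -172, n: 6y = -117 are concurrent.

Intersecting l and m: solving the 2×2 system gives (x, y) = (23, -19).
Substitute into n: (0)(23) + (6)(-19) = -114.
But n requires -117 ≠ -114, so the three lines have no common point.

No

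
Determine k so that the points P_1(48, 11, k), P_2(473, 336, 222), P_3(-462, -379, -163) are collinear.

Collinearity requires P_1P_2 × P_1P_3 = 0; each component is linear in k.
The x-component gives (-715)k + (33605) = 0, so k = 47.
The remaining components then also vanish.

47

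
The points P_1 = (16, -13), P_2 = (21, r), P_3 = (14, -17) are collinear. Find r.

-3

The three points are collinear iff det[P_1P_2; P_1P_3] = 0.
This determinant is linear in r: (2)r + (6) = 0, so r = -3.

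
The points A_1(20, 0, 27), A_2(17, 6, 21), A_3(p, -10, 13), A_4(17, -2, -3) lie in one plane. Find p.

22

Normal to plane A_1A_2A_4: n = (-192, -72, 24); plane equation n·P = -3192.
Requiring n·A_3 = -3192: (-192)p + (1032) = -3192.
So p = 22.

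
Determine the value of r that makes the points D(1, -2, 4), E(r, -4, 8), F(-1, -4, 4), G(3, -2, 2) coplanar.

-5

Normal to plane DFG: n = (4, -4, 4); plane equation n·P = 28.
Requiring n·E = 28: (4)r + (48) = 28.
So r = -5.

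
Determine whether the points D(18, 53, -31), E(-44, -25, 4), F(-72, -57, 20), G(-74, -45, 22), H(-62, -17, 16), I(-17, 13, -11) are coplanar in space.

Yes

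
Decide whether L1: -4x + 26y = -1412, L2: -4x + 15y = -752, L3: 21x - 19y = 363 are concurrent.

Yes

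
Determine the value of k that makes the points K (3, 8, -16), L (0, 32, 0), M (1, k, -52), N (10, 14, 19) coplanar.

-16

Normal to plane KLN: n = (744, 217, -186); plane equation n·P = 6944.
Requiring n·M = 6944: (217)k + (10416) = 6944.
So k = -16.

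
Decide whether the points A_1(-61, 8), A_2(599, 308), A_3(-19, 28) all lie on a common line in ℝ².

A_1A_2 = (660, 300), A_1A_3 = (42, 20).
If collinear, A_1A_3 would be a scalar multiple of A_1A_2. But (660)·(20) ≠ (300)·(42) (difference 600), so they are not parallel; the points are not collinear.

No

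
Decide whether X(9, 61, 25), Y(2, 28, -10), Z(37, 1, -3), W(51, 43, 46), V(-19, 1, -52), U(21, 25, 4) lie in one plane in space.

Yes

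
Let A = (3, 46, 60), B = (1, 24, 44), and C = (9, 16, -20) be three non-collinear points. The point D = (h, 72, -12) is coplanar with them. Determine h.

A normal to the plane is n = AB × AC = (1280, -256, 192).
D lies in the plane iff n · AD = 0.
This gives (1280)h + (-24320) = 0, so h = 19.

19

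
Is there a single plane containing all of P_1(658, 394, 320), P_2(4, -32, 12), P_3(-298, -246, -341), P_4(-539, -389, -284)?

Yes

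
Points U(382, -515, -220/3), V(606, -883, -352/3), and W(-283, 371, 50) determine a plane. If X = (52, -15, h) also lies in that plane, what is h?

-10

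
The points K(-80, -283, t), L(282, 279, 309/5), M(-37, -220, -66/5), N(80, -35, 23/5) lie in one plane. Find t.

-221/5

Coplanarity ⇔ det[KL; KM; KN] = 0.
Expanding, this is linear in t: (632)t + (139672/5) = 0.
So t = -221/5.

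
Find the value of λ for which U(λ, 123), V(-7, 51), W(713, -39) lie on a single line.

-583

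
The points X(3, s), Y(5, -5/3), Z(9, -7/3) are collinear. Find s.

-4/3

Collinearity: (X − Y) must be parallel to (Z − Y) = (4, -2/3).
Cross-multiplying the components: (s − (-5/3))·(4) = (-2)·(-2/3).
Solving gives s = -4/3.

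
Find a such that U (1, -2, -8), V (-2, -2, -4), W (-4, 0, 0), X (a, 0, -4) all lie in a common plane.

Normal to plane UVW: n = (-8, 4, -6); plane equation n·P = 32.
Requiring n·X = 32: (-8)a + (24) = 32.
So a = -1.

-1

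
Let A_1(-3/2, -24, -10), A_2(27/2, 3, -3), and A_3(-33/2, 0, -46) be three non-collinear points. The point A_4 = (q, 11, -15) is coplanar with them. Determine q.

A normal to the plane is n = A_1A_2 × A_1A_3 = (-1140, 435, 765).
A_4 lies in the plane iff n · A_1A_4 = 0.
This gives (-1140)q + (9690) = 0, so q = 17/2.

17/2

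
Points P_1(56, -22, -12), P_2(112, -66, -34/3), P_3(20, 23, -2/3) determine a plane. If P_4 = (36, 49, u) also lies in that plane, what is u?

The plane through P_1, P_2, P_3 has equation −(1586/3)x − (1976/3)y + 936z = -79040/3.
Substituting P_4: (936)u + (-153920/3) = -79040/3, so u = 80/3.

80/3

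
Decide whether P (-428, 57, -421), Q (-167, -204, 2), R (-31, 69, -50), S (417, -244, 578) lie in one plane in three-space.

No

The four points are coplanar iff the 3×3 determinant with rows PQ, PR, PS is zero.
Rows: (261, -261, 423), (397, 12, 371), (845, -301, 999).
Expanding along the first row: (261)(123659) − (-261)(83108) + (423)(-129637) = -870264.
Nonzero ⇒ not coplanar.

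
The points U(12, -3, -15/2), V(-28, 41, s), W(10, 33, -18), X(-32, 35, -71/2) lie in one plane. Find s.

-71/2

Normal to plane UWX: n = (-609, 406, 1508); plane equation n·P = -19836.
Requiring n·V = -19836: (1508)s + (33698) = -19836.
So s = -71/2.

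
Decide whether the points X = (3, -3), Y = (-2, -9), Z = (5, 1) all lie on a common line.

XY = (-5, -6), XZ = (2, 4).
If collinear, XZ would be a scalar multiple of XY. But (-5)·(4) ≠ (-6)·(2) (difference -8), so they are not parallel; the points are not collinear.

No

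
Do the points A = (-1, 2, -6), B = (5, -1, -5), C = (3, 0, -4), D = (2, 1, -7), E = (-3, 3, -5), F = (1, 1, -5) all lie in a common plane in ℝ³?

The plane through A, B, C has normal n = AB × AC = (-4, -8, 0) and equation n·P = -12.
Checking the remaining points: n·D = -16, n·E = -12, n·F = -12.
Since n·D = -16 ≠ -12, D is off the plane and the points are not all coplanar.

No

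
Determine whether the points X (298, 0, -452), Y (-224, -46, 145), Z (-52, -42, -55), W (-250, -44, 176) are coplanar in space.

Yes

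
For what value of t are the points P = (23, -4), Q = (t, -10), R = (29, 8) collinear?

The three points are collinear iff det[PQ; PR] = 0.
This determinant is linear in t: (12)t + (-240) = 0, so t = 20.

20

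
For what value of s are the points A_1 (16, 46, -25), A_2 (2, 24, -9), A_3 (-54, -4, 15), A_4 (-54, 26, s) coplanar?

Coplanarity ⇔ det[A_1A_2; A_1A_3; A_1A_4] = 0.
Expanding, this is linear in s: (-840)s + (-4200) = 0.
So s = -5.

-5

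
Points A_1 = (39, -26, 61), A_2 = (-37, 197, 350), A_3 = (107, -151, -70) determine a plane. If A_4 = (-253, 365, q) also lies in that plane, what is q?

374

Coplanarity requires A_1A_2 · (A_1A_3 × A_1A_4) = 0.
A_1A_2 = (-76, 223, 289), A_1A_3 = (68, -125, -131); the triple product is linear in q with coefficient -5664 and constant term 2118336.
Setting it to zero: q = 374.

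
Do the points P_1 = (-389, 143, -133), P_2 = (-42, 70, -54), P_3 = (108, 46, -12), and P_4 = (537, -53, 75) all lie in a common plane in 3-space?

The four points are coplanar iff the 3×3 determinant with rows P_1P_2, P_1P_3, P_1P_4 is zero.
Rows: (347, -73, 79), (497, -97, 121), (926, -196, 208).
Expanding along the first row: (347)(3540) − (-73)(-8670) + (79)(-7590) = -4140.
Nonzero ⇒ not coplanar.

No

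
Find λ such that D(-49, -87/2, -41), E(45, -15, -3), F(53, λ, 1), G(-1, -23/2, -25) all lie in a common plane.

Normal to plane DEG: n = (-760, 320, 1640); plane equation n·P = -43920.
Requiring n·F = -43920: (320)λ + (-38640) = -43920.
So λ = -33/2.

-33/2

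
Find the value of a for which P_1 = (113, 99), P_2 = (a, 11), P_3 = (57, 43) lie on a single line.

25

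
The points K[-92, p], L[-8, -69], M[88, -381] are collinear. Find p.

The three points are collinear iff det[KL; KM] = 0.
This determinant is linear in p: (96)p + (-19584) = 0, so p = 204.

204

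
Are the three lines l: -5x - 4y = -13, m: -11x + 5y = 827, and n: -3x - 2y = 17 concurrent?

The three lines meet at one point iff the augmented coefficient matrix [aᵢ bᵢ cᵢ] has rank < 3, i.e. its determinant vanishes.
Here the determinant is 0.
It vanishes, so the lines are concurrent at (-47, 62).

Yes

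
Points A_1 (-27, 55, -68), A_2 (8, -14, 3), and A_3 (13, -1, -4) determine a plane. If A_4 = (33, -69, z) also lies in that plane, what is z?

58

A normal to the plane is n = A_1A_2 × A_1A_3 = (-440, 600, 800).
A_4 lies in the plane iff n · A_1A_4 = 0.
This gives (800)z + (-46400) = 0, so z = 58.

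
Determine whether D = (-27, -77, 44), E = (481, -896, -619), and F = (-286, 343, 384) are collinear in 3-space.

No

DE = (508, -819, -663), DF = (-259, 420, 340).
DE × DF = (0, -1003, 1239).
The cross product is nonzero, so the points do not lie on one line.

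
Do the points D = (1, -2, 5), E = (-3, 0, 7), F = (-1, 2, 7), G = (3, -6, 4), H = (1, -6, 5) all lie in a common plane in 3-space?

The plane through D, E, F has normal n = DE × DF = (-4, 4, -12) and equation n·P = -72.
Checking the remaining points: n·G = -84, n·H = -88.
Since n·G = -84 ≠ -72, G is off the plane and the points are not all coplanar.

No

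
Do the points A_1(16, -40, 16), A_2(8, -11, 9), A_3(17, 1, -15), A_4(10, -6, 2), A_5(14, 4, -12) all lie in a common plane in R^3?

Yes

The plane through A_1, A_2, A_3 has normal n = A_1A_2 × A_1A_3 = (-612, -255, -357) and equation n·P = -5304.
Checking the remaining points: n·A_4 = -5304, n·A_5 = -5304.
All equal -5304, so all 5 points lie in one plane.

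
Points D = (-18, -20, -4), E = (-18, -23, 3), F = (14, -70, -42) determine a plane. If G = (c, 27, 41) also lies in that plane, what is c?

The plane through D, E, F has equation 464x + 224y + 96z = -13216.
Substituting G: (464)c + (9984) = -13216, so c = -50.

-50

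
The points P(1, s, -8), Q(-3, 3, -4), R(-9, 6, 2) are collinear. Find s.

1

Direction QR = (-6, 3, 6). From the x-coordinate of P, the parameter along the line is τ = (1 − (-3))/(-6) = -2/3.
Then s = 3 + (-2/3)·(3) = 1.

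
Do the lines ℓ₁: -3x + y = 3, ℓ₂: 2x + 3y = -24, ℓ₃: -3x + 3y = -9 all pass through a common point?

Yes

Lines aᵢx + bᵢy = cᵢ with pairwise distinct directions are concurrent exactly when det[aᵢ bᵢ cᵢ] = 0.
Here the determinant is 0.
It vanishes, so the lines are concurrent at (-3, -6).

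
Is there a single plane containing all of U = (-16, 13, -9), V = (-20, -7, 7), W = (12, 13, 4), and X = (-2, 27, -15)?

Yes

A normal to the plane through U, V, W is n = UV × UW = (-260, 500, 560).
The plane has equation n·P = 5620. For X: n·X = 5620.
Equal, so X lies in the plane and all four are coplanar.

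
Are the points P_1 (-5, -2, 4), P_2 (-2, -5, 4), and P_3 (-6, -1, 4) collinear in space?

Yes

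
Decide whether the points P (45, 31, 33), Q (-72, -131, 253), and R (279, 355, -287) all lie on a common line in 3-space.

No

PQ = (-117, -162, 220), PR = (234, 324, -320).
Comparing components 2 and 3: (-162)(-320) − (220)(324) = -19440 ≠ 0, so PQ and PR are not parallel and the points are not collinear.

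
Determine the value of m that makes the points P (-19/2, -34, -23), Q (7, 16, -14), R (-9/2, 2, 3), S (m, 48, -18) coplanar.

21

Normal to plane PQR: n = (976, -384, 344); plane equation n·X = -4128.
Requiring n·S = -4128: (976)m + (-24624) = -4128.
So m = 21.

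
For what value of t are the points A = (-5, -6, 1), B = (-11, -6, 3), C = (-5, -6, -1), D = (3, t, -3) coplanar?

-6

The points are coplanar iff AB · (AC × AD) = 0.
Expanding, this is linear in t: (-12)t + (-72) = 0.
So t = -6.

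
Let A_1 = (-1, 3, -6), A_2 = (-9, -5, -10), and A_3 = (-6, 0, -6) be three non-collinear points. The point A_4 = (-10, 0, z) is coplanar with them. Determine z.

-3

A normal to the plane is n = A_1A_2 × A_1A_3 = (-12, 20, -16).
A_4 lies in the plane iff n · A_1A_4 = 0.
This gives (-16)z + (-48) = 0, so z = -3.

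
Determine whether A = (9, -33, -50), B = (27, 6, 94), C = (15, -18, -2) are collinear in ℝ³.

AB = (18, 39, 144), AC = (6, 15, 48).
AB × AC = (-288, 0, 36).
The cross product is nonzero, so the points do not lie on one line.

No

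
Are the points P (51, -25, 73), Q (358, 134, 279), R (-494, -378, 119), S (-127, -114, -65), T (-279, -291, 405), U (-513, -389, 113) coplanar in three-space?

The plane through P, Q, R has normal n = PQ × PR = (80032, -126392, -21716) and equation n·X = 5656164.
Checking the remaining points: n·S = 5656164, n·T = 5656164, n·U = 5656164.
All equal 5656164, so all 6 points lie in one plane.

Yes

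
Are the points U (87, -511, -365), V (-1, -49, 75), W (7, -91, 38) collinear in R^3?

No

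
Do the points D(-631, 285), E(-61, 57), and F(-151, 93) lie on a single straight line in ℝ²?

DE = (570, -228), DF = (480, -192).
Twice the signed area of △DEF is (570)(-192) − (-228)(480) = 0.
The triangle is degenerate (zero area), so the points are collinear.

Yes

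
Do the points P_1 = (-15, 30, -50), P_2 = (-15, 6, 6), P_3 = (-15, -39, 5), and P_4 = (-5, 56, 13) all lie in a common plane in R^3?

No

A normal to the plane through P_1, P_2, P_3 is n = P_1P_2 × P_1P_3 = (2544, 0, 0).
The plane has equation n·P = -38160. For P_4: n·P_4 = -12720.
-12720 ≠ -38160, so P_4 is off the plane.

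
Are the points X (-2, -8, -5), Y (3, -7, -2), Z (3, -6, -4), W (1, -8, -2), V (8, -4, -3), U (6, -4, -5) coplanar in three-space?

The plane through X, Y, Z has normal n = XY × XZ = (-5, 10, 5) and equation n·P = -95.
Checking the remaining points: n·W = -95, n·V = -95, n·U = -95.
All equal -95, so all 6 points lie in one plane.

Yes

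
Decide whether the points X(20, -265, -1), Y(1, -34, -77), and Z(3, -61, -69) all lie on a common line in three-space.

XY = (-19, 231, -76), XZ = (-17, 204, -68).
Comparing components 2 and 3: (231)(-68) − (-76)(204) = -204 ≠ 0, so XY and XZ are not parallel and the points are not collinear.

No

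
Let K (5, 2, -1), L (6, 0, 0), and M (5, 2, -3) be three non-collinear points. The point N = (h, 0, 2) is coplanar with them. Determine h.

6

A normal to the plane is n = KL × KM = (4, 2, 0).
N lies in the plane iff n · KN = 0.
This gives (4)h + (-24) = 0, so h = 6.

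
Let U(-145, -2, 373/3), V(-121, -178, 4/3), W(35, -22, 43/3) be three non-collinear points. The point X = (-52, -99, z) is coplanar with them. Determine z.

40/3

A normal to the plane is n = UV × UW = (16900, -19500, 31200).
X lies in the plane iff n · UX = 0.
This gives (31200)z + (-416000) = 0, so z = 40/3.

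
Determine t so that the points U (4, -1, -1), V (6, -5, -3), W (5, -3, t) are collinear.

-2

Collinearity requires UV × UW = 0; each component is linear in t.
The x-component gives (-4)t + (-8) = 0, so t = -2.
The remaining components then also vanish.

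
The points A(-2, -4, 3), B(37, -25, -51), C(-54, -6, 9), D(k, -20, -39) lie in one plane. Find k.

Normal to plane ABC: n = (-234, 2574, -1170); plane equation n·P = -13338.
Requiring n·D = -13338: (-234)k + (-5850) = -13338.
So k = 32.

32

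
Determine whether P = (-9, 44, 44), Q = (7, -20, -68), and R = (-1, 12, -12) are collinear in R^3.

Yes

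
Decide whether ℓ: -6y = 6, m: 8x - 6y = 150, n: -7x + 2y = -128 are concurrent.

Yes

Intersecting ℓ and m: solving the 2×2 system gives (x, y) = (18, -1).
Substitute into n: (-7)(18) + (2)(-1) = -128.
This equals -128, so (18, -1) lies on all three lines and they are concurrent.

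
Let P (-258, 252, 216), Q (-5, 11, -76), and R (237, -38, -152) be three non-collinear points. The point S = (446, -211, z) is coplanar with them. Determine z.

-364

A normal to the plane is n = PQ × PR = (4008, -51436, 45925).
S lies in the plane iff n · PS = 0.
This gives (45925)z + (16716700) = 0, so z = -364.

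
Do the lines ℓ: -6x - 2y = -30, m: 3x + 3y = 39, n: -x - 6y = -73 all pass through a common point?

Intersecting ℓ and m: solving the 2×2 system gives (x, y) = (1, 12).
Substitute into n: (-1)(1) + (-6)(12) = -73.
This equals -73, so (1, 12) lies on all three lines and they are concurrent.

Yes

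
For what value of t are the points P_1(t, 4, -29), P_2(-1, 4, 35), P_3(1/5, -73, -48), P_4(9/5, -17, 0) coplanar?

59/5

The points are coplanar iff P_1P_2 · (P_1P_3 × P_1P_4) = 0.
Expanding, this is linear in t: (-952)t + (56168/5) = 0.
So t = 59/5.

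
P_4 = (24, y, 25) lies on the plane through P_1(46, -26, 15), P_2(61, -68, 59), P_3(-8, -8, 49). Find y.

-16

Coplanarity requires P_1P_2 · (P_1P_3 × P_1P_4) = 0.
P_1P_2 = (15, -42, 44), P_1P_3 = (-54, 18, 34); the triple product is linear in y with coefficient -2886 and constant term -46176.
Setting it to zero: y = -16.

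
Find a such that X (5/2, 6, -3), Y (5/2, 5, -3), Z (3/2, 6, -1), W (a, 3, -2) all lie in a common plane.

2

Coplanarity ⇔ det[XY; XZ; XW] = 0.
Expanding, this is linear in a: (-2)a + (4) = 0.
So a = 2.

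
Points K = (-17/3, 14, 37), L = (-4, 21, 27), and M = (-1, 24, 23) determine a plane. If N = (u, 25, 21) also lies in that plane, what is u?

-16/3

The plane through K, L, M has equation 2x − (70/3)y − 16z = -930.
Substituting N: (2)u + (-2758/3) = -930, so u = -16/3.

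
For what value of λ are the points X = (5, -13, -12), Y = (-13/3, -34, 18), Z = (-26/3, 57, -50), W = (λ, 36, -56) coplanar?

8

Normal to plane XYZ: n = (-1302, -2294/3, -2821/3); plane equation n·P = 44144/3.
Requiring n·W = 44144/3: (-1302)λ + (75392/3) = 44144/3.
So λ = 8.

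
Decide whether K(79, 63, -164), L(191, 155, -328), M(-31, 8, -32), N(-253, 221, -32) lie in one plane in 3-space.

Yes

With K as base: KL = (112, 92, -164), KM = (-110, -55, 132), KN = (-332, 158, 132).
KM × KN = (-28116, -29304, -35640).
KL · (KM × KN) = 0.
The scalar triple product vanishes, so the four points are coplanar.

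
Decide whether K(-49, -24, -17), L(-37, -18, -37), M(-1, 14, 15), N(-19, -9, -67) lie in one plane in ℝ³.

Yes

A normal to the plane through K, L, M is n = KL × KM = (952, -1344, 168).
The plane has equation n·P = -17248. For N: n·N = -17248.
Equal, so N lies in the plane and all four are coplanar.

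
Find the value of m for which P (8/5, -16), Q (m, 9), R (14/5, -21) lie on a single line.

-22/5

The three points are collinear iff det[PQ; PR] = 0.
This determinant is linear in m: (-5)m + (-22) = 0, so m = -22/5.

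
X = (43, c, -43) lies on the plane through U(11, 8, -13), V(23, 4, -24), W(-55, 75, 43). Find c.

The plane through U, V, W has equation 513x + 54y + 540z = -945.
Substituting X: (54)c + (-1161) = -945, so c = 4.

4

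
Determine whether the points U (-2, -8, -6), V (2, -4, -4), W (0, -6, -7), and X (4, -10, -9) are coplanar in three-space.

No

With U as base: UV = (4, 4, 2), UW = (2, 2, -1), UX = (6, -2, -3).
UW × UX = (-8, 0, -16).
UV · (UW × UX) = -64.
Since -64 ≠ 0, the four points are not coplanar.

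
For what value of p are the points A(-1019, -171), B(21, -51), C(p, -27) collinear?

The three points are collinear iff det[AB; AC] = 0.
This determinant is linear in p: (-120)p + (27480) = 0, so p = 229.

229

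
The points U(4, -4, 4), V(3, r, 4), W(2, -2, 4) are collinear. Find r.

Collinearity requires UV × UW = 0; each component is linear in r.
The z-component gives (2)r + (6) = 0, so r = -3.
The remaining components then also vanish.

-3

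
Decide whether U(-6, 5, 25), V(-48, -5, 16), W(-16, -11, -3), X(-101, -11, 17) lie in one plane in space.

With U as base: UV = (-42, -10, -9), UW = (-10, -16, -28), UX = (-95, -16, -8).
UW × UX = (-320, 2580, -1360).
UV · (UW × UX) = -120.
Since -120 ≠ 0, the four points are not coplanar.

No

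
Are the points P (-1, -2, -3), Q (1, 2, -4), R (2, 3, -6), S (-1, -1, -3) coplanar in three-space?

No

A normal to the plane through P, Q, R is n = PQ × PR = (-7, 3, -2).
The plane has equation n·X = 7. For S: n·S = 10.
10 ≠ 7, so S is off the plane.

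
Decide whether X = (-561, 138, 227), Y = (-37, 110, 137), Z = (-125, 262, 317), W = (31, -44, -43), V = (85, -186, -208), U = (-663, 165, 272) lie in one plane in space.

The plane through X, Y, Z has normal n = XY × XZ = (8640, -86400, 77184) and equation n·P = 750528.
Checking the remaining points: n·W = 750528, n·V = 750528, n·U = 1009728.
Since n·U = 1009728 ≠ 750528, U is off the plane and the points are not all coplanar.

No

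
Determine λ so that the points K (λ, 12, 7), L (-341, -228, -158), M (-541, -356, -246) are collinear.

Collinearity requires KL × KM = 0; each component is linear in λ.
The y-component gives (-88)λ + (2992) = 0, so λ = 34.
The remaining components then also vanish.

34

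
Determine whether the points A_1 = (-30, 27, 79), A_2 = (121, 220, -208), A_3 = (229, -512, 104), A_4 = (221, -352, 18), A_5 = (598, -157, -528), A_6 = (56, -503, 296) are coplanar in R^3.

Yes

The plane through A_1, A_2, A_3 has normal n = A_1A_2 × A_1A_3 = (-149868, -78108, -131376) and equation n·P = -7991580.
Checking the remaining points: n·A_4 = -7991580, n·A_5 = -7991580, n·A_6 = -7991580.
All equal -7991580, so all 6 points lie in one plane.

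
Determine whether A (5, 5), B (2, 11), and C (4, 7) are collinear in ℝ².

AB = (-3, 6), AC = (-1, 2).
det[AB; AC] = (-3)(2) − (6)(-1) = 0.
The determinant is zero, so the points are collinear.

Yes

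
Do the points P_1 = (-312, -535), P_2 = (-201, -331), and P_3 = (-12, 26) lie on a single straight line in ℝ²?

P_1P_2 = (111, 204), P_1P_3 = (300, 561).
det[P_1P_2; P_1P_3] = (111)(561) − (204)(300) = 1071.
The determinant is nonzero, so they are not collinear.

No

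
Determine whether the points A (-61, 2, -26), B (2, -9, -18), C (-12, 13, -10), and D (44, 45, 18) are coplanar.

The four points are coplanar iff the 3×3 determinant with rows AB, AC, AD is zero.
Rows: (63, -11, 8), (49, 11, 16), (105, 43, 44).
Expanding along the first row: (63)(-204) − (-11)(476) + (8)(952) = 0.
Zero determinant ⇒ coplanar.

Yes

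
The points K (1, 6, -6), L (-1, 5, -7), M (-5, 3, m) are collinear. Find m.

-9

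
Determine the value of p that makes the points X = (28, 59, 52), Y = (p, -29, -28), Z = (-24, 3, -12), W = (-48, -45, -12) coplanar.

Coplanarity ⇔ det[XY; XZ; XW] = 0.
Expanding, this is linear in p: (-3072)p + (-141312) = 0.
So p = -46.

-46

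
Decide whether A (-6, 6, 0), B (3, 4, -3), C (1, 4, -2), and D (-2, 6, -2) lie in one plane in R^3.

The four points are coplanar iff the 3×3 determinant with rows AB, AC, AD is zero.
Rows: (9, -2, -3), (7, -2, -2), (4, 0, -2).
Expanding along the first row: (9)(4) − (-2)(-6) + (-3)(8) = 0.
Zero determinant ⇒ coplanar.

Yes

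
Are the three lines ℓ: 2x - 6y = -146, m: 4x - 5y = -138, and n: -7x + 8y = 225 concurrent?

Yes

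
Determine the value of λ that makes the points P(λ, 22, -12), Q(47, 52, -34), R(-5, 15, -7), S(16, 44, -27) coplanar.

Coplanarity ⇔ det[PQ; PR; PS] = 0.
Expanding, this is linear in λ: (43)λ + (-129) = 0.
So λ = 3.

3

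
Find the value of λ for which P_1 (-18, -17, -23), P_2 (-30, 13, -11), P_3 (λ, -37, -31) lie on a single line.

Collinearity requires P_1P_2 × P_1P_3 = 0; each component is linear in λ.
The y-component gives (12)λ + (120) = 0, so λ = -10.
The remaining components then also vanish.

-10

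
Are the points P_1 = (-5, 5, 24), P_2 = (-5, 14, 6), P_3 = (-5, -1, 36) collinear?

Yes

P_1P_2 = (0, 9, -18), P_1P_3 = (0, -6, 12).
P_1P_2 × P_1P_3 = (0, 0, 0).
The cross product vanishes, so the three points are collinear.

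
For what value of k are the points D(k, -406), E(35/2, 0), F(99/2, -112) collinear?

Collinearity: (D − E) must be parallel to (F − E) = (32, -112).
Cross-multiplying the components: (k − 35/2)·(-112) = (-406)·(32).
Solving gives k = 267/2.

267/2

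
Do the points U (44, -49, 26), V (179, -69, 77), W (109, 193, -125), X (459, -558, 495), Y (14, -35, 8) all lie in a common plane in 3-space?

Yes

The plane through U, V, W has normal n = UV × UW = (-9322, 23700, 33970) and equation n·P = -688248.
Checking the remaining points: n·X = -688248, n·Y = -688248.
All equal -688248, so all 5 points lie in one plane.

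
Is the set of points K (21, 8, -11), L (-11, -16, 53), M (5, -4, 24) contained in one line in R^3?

No

KL = (-32, -24, 64), KM = (-16, -12, 35).
KL × KM = (-72, 96, 0).
The cross product is nonzero, so the points do not lie on one line.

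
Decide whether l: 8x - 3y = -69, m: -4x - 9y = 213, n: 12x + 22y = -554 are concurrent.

Yes

The three lines meet at one point iff the augmented coefficient matrix [aᵢ bᵢ cᵢ] has rank < 3, i.e. its determinant vanishes.
Here the determinant is 0.
It vanishes, so the lines are concurrent at (-15, -17).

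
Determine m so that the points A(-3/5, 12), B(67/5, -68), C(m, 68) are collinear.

The three points are collinear iff det[AB; AC] = 0.
This determinant is linear in m: (80)m + (832) = 0, so m = -52/5.

-52/5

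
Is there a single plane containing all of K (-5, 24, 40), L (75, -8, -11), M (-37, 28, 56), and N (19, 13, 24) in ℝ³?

A normal to the plane through K, L, M is n = KL × KM = (-308, 352, -704).
The plane has equation n·P = -18172. For N: n·N = -18172.
Equal, so N lies in the plane and all four are coplanar.

Yes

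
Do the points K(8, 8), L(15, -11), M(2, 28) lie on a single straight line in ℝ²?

KL = (7, -19), KM = (-6, 20).
Twice the signed area of △KLM is (7)(20) − (-19)(-6) = 26.
The area is nonzero, so the three points are not collinear.

No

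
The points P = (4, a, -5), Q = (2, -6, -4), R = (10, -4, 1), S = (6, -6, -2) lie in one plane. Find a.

-10

Coplanarity ⇔ det[PQ; PR; PS] = 0.
Expanding, this is linear in a: (-4)a + (-40) = 0.
So a = -10.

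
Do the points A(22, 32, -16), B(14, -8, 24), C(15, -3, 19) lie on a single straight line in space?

Yes

AB = (-8, -40, 40), AC = (-7, -35, 35).
Each component of AC is 7/8 times the corresponding component of AB, so AC = 7/8·AB and the points are collinear.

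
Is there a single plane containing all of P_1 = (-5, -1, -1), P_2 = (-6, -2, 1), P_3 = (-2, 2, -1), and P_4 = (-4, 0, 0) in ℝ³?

With P_1 as base: P_1P_2 = (-1, -1, 2), P_1P_3 = (3, 3, 0), P_1P_4 = (1, 1, 1).
P_1P_3 × P_1P_4 = (3, -3, 0).
P_1P_2 · (P_1P_3 × P_1P_4) = 0.
The scalar triple product vanishes, so the four points are coplanar.

Yes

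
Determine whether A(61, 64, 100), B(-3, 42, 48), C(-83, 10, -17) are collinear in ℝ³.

No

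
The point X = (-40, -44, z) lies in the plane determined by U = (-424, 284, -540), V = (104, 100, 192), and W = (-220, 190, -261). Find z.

-40

The plane through U, V, W has equation 17472x + 2016y − 12096z = -303744.
Substituting X: (-12096)z + (-787584) = -303744, so z = -40.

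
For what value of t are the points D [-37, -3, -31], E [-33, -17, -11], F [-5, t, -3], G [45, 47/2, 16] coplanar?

Normal to plane DEG: n = (-1188, 1452, 1254); plane equation n·P = 726.
Requiring n·F = 726: (1452)t + (2178) = 726.
So t = -1.

-1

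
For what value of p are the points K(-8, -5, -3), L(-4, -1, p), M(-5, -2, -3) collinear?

-3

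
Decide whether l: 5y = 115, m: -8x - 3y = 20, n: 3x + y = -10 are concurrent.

Intersecting l and m: solving the 2×2 system gives (x, y) = (-89/8, 23).
Substitute into n: (3)(-89/8) + (1)(23) = -83/8.
But n requires -10 ≠ -83/8, so the three lines have no common point.

No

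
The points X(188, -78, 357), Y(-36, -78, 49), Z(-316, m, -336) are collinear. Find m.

Collinearity requires XY × XZ = 0; each component is linear in m.
The x-component gives (308)m + (24024) = 0, so m = -78.
The remaining components then also vanish.

-78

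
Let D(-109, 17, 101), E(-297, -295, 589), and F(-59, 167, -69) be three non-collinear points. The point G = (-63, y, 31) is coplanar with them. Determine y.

11

A normal to the plane is n = DE × DF = (-20160, -7560, -12600).
G lies in the plane iff n · DG = 0.
This gives (-7560)y + (83160) = 0, so y = 11.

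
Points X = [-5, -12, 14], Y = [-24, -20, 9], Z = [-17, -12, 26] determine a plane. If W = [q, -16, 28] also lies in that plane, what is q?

A normal to the plane is n = XY × XZ = (-96, 288, -96).
W lies in the plane iff n · XW = 0.
This gives (-96)q + (-2976) = 0, so q = -31.

-31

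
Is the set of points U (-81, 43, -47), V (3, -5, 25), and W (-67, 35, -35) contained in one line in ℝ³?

Yes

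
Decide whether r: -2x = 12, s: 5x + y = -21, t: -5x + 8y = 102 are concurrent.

Intersecting r and s: solving the 2×2 system gives (x, y) = (-6, 9).
Substitute into t: (-5)(-6) + (8)(9) = 102.
This equals 102, so (-6, 9) lies on all three lines and they are concurrent.

Yes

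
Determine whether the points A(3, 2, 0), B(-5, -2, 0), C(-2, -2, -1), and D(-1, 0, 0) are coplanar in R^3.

Yes

With A as base: AB = (-8, -4, 0), AC = (-5, -4, -1), AD = (-4, -2, 0).
AC × AD = (-2, 4, -6).
AB · (AC × AD) = 0.
The scalar triple product vanishes, so the four points are coplanar.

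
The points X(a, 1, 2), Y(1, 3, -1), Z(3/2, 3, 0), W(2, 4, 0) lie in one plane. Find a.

Coplanarity ⇔ det[XY; XZ; XW] = 0.
Expanding, this is linear in a: (1)a + (-3/2) = 0.
So a = 3/2.

3/2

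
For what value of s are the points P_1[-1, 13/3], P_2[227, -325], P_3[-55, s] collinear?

247/3

Collinearity: (P_3 − P_1) must be parallel to (P_2 − P_1) = (228, -988/3).
Cross-multiplying the components: (s − 13/3)·(228) = (-54)·(-988/3).
Solving gives s = 247/3.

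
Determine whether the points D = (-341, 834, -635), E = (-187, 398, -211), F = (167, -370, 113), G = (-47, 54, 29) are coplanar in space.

A normal to the plane through D, E, F is n = DE × DF = (184368, 100200, 36072).
The plane has equation n·P = -2208408. For G: n·G = -2208408.
Equal, so G lies in the plane and all four are coplanar.

Yes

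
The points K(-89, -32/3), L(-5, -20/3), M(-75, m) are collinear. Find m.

Collinearity: (M − K) must be parallel to (L − K) = (84, 4).
Cross-multiplying the components: (m − (-32/3))·(84) = (14)·(4).
Solving gives m = -10.

-10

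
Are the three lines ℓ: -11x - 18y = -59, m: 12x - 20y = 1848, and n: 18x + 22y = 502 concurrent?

The three lines meet at one point iff the augmented coefficient matrix [aᵢ bᵢ cᵢ] has rank < 3, i.e. its determinant vanishes.
Here the determinant is 30520.
Nonzero, so no common point exists.

No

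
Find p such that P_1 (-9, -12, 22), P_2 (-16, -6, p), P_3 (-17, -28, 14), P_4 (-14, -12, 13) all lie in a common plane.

The points are coplanar iff P_1P_2 · (P_1P_3 × P_1P_4) = 0.
Expanding, this is linear in p: (-80)p + (560) = 0.
So p = 7.

7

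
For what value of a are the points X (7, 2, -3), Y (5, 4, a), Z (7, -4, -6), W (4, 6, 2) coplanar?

Normal to plane XZW: n = (-18, 9, -18); plane equation n·P = -54.
Requiring n·Y = -54: (-18)a + (-54) = -54.
So a = 0.

0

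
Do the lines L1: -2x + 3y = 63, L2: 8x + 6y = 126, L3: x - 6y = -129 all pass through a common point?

Intersecting L1 and L2: solving the 2×2 system gives (x, y) = (0, 21).
Substitute into L3: (1)(0) + (-6)(21) = -126.
But L3 requires -129 ≠ -126, so the three lines have no common point.

No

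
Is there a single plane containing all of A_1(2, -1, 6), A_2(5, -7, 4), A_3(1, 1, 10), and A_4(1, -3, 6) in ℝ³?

A normal to the plane through A_1, A_2, A_3 is n = A_1A_2 × A_1A_3 = (-20, -10, 0).
The plane has equation n·P = -30. For A_4: n·A_4 = 10.
10 ≠ -30, so A_4 is off the plane.

No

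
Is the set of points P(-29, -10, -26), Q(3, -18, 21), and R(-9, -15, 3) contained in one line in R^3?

No

PQ = (32, -8, 47), PR = (20, -5, 29).
Comparing components 2 and 3: (-8)(29) − (47)(-5) = 3 ≠ 0, so PQ and PR are not parallel and the points are not collinear.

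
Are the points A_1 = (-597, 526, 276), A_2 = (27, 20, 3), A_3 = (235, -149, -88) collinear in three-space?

No

A_1A_2 = (624, -506, -273), A_1A_3 = (832, -675, -364).
Comparing components 2 and 3: (-506)(-364) − (-273)(-675) = -91 ≠ 0, so A_1A_2 and A_1A_3 are not parallel and the points are not collinear.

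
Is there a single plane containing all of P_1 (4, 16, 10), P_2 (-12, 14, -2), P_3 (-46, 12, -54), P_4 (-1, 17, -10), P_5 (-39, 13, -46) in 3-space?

The plane through P_1, P_2, P_3 has normal n = P_1P_2 × P_1P_3 = (80, -424, -36) and equation n·P = -6824.
Checking the remaining points: n·P_4 = -6928, n·P_5 = -6976.
Since n·P_4 = -6928 ≠ -6824, P_4 is off the plane and the points are not all coplanar.

No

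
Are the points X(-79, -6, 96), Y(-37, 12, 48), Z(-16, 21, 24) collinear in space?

XY = (42, 18, -48), XZ = (63, 27, -72).
Each component of XZ is 3/2 times the corresponding component of XY, so XZ = 3/2·XY and the points are collinear.

Yes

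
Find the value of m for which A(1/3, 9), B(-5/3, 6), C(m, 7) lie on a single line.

Collinearity: (C − A) must be parallel to (B − A) = (-2, -3).
Cross-multiplying the components: (m − 1/3)·(-3) = (-2)·(-2).
Solving gives m = -1.

-1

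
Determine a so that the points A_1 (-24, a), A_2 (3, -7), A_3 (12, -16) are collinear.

20

Collinearity: (A_1 − A_2) must be parallel to (A_3 − A_2) = (9, -9).
Cross-multiplying the components: (a − (-7))·(9) = (-27)·(-9).
Solving gives a = 20.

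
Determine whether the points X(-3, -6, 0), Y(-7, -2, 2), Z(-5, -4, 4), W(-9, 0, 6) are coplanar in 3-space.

A normal to the plane through X, Y, Z is n = XY × XZ = (12, 12, 0).
The plane has equation n·P = -108. For W: n·W = -108.
Equal, so W lies in the plane and all four are coplanar.

Yes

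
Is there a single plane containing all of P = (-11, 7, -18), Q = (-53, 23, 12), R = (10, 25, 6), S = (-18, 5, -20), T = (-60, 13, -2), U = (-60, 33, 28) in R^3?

The plane through P, Q, R has normal n = PQ × PR = (-156, 1638, -1092) and equation n·X = 32838.
Checking the remaining points: n·S = 32838, n·T = 32838, n·U = 32838.
All equal 32838, so all 6 points lie in one plane.

Yes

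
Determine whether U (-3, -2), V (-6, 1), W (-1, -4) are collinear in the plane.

Yes

UV = (-3, 3), UW = (2, -2).
det[UV; UW] = (-3)(-2) − (3)(2) = 0.
The determinant is zero, so the points are collinear.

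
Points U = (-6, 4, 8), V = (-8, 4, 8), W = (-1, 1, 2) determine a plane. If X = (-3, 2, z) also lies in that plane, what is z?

4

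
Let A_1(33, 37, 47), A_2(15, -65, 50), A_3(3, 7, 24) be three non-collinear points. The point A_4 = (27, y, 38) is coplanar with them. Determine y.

53

The plane through A_1, A_2, A_3 has equation 2436x − 504y − 2520z = -56700.
Substituting A_4: (-504)y + (-29988) = -56700, so y = 53.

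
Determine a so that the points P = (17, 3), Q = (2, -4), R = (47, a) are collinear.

17

Collinearity: (R − P) must be parallel to (Q − P) = (-15, -7).
Cross-multiplying the components: (a − 3)·(-15) = (30)·(-7).
Solving gives a = 17.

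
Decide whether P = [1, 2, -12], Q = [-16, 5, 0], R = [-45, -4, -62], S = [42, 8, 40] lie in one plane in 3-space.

No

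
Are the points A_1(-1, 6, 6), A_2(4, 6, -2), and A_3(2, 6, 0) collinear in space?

No

A_1A_2 = (5, 0, -8), A_1A_3 = (3, 0, -6).
Comparing components 3 and 1: (-8)(3) − (5)(-6) = 6 ≠ 0, so A_1A_2 and A_1A_3 are not parallel and the points are not collinear.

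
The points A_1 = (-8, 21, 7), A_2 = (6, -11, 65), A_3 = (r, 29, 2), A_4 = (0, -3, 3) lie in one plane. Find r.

-11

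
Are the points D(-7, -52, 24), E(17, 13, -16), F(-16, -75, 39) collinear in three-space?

No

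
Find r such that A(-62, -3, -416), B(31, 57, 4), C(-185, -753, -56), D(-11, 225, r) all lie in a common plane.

Normal to plane ABC: n = (336600, -85140, -62370); plane equation n·P = 5332140.
Requiring n·D = 5332140: (-62370)r + (-22859100) = 5332140.
So r = -452.

-452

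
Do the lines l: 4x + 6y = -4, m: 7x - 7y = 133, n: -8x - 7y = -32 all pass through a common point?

Lines aᵢx + bᵢy = cᵢ with pairwise distinct directions are concurrent exactly when det[aᵢ bᵢ cᵢ] = 0.
Here the determinant is 0.
It vanishes, so the lines are concurrent at (11, -8).

Yes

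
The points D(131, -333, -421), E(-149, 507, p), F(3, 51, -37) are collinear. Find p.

419

Direction DF = (-128, 384, 384). From the x-coordinate of E, the parameter along the line is τ = (-149 − 131)/(-128) = 35/16.
Then p = (-421) + 35/16·(384) = 419.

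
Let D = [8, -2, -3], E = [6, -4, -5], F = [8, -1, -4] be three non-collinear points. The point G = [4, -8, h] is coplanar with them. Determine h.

-5

Coplanarity requires DE · (DF × DG) = 0.
DE = (-2, -2, -2), DF = (0, 1, -1); the triple product is linear in h with coefficient -2 and constant term -10.
Setting it to zero: h = -5.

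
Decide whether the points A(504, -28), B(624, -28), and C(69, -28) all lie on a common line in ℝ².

AB = (120, 0), AC = (-435, 0).
Twice the signed area of △ABC is (120)(0) − (0)(-435) = 0.
The triangle is degenerate (zero area), so the points are collinear.

Yes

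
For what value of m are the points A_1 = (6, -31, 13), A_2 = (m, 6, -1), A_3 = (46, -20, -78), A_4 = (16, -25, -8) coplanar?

20

Normal to plane A_1A_3A_4: n = (315, -70, 130); plane equation n·P = 5750.
Requiring n·A_2 = 5750: (315)m + (-550) = 5750.
So m = 20.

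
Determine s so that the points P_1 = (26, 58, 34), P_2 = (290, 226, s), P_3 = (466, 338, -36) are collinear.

-8

Collinearity requires P_1P_2 × P_1P_3 = 0; each component is linear in s.
The x-component gives (-280)s + (-2240) = 0, so s = -8.
The remaining components then also vanish.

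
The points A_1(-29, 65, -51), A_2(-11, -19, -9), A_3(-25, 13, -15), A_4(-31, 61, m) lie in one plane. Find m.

The points are coplanar iff A_1A_2 · (A_1A_3 × A_1A_4) = 0.
Expanding, this is linear in m: (-600)m + (-27000) = 0.
So m = -45.

-45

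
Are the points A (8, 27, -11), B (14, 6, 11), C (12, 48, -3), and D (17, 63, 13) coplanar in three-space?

A normal to the plane through A, B, C is n = AB × AC = (-630, 40, 210).
The plane has equation n·P = -6270. For D: n·D = -5460.
-5460 ≠ -6270, so D is off the plane.

No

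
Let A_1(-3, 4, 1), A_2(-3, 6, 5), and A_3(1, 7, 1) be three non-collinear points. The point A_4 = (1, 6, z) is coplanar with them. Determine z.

A normal to the plane is n = A_1A_2 × A_1A_3 = (-12, 16, -8).
A_4 lies in the plane iff n · A_1A_4 = 0.
This gives (-8)z + (-8) = 0, so z = -1.

-1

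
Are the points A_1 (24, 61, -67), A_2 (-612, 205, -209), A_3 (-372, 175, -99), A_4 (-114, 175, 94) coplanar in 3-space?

A normal to the plane through A_1, A_2, A_3 is n = A_1A_2 × A_1A_3 = (11580, 35880, -15480).
The plane has equation n·P = 3503760. For A_4: n·A_4 = 3503760.
Equal, so A_4 lies in the plane and all four are coplanar.

Yes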